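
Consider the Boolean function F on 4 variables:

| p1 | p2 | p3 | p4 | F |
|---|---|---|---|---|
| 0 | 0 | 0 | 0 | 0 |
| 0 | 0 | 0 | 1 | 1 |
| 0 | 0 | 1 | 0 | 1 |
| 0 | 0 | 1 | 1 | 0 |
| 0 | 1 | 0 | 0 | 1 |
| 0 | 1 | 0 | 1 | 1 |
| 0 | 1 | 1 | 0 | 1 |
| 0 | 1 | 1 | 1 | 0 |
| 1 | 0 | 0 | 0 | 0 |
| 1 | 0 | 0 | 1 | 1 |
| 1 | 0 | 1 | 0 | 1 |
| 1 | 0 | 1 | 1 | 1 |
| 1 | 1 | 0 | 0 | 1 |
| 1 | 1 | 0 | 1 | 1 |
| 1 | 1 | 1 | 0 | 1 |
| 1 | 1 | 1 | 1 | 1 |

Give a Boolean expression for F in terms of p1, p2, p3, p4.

F is 0 on only 4 rows — (0,0,0,0), (0,0,1,1), (0,1,1,1), (1,0,0,0). Writing each as a minterm (¬p1·¬p2·¬p3·¬p4, ¬p1·¬p2·p3·p4, ¬p1·p2·p3·p4, p1·¬p2·¬p3·¬p4) and OR-ing them characterizes exactly where F=0, so F is the negation of that disjunction.

F(p1, p2, p3, p4) = ~((((((~p1 & ~p2) & ~p3) & ~p4) | (((~p1 & ~p2) & p3) & p4)) | (((~p1 & p2) & p3) & p4)) | (((p1 & ~p2) & ~p3) & ~p4))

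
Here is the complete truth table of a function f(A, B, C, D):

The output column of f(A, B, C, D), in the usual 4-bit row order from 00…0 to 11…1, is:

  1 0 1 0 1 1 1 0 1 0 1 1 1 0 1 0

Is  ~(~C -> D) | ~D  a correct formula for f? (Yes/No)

Evaluate ~(~C -> D) | ~D on each row and compare to f:
  A=0, B=0, C=0, D=0: formula gives 1, f = 1 ✓
  A=0, B=0, C=0, D=1: formula gives 0, f = 0 ✓
  A=0, B=0, C=1, D=0: formula gives 1, f = 1 ✓
  A=0, B=0, C=1, D=1: formula gives 0, f = 0 ✓
  …
  A=0, B=1, C=0, D=1: formula gives 0, but f = 1 ✗
Row (0,1,0,1) is a counterexample, so the formula is not equivalent to f.

No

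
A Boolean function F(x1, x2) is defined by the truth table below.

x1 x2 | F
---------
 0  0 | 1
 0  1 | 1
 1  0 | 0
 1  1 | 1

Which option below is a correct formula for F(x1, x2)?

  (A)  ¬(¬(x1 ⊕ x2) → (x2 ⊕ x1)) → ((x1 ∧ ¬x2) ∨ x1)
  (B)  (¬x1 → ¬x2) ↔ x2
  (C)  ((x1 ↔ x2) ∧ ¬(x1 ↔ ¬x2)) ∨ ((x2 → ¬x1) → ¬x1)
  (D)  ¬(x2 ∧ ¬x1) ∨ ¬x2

C

(A) fails at (0,0): the formula yields 0, F is 1.
(B) fails at (0,0): the formula yields 0, F is 1.
(D) fails at (0,1): the formula yields 0, F is 1.
Only (C) survives; checking it on all 4 rows confirms it matches F.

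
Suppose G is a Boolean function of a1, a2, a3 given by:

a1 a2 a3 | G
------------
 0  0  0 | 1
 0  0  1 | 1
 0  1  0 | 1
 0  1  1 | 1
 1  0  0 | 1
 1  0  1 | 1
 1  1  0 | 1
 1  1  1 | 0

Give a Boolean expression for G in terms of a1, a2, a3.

The output is 0 only when every input is 1 — NAND of all inputs.

G(a1, a2, a3) = NOT ((a1 AND a2) AND a3)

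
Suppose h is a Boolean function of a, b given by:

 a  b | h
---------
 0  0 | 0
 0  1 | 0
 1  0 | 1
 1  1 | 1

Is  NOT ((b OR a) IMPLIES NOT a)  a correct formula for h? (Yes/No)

Evaluate NOT ((b OR a) IMPLIES NOT a) on each row and compare to h:
  a=0, b=0: formula gives 0, h = 0 ✓
  a=0, b=1: formula gives 0, h = 0 ✓
  a=1, b=0: formula gives 1, h = 1 ✓
  a=1, b=1: formula gives 1, h = 1 ✓
No disagreement on any input; they are logically equivalent.

Yes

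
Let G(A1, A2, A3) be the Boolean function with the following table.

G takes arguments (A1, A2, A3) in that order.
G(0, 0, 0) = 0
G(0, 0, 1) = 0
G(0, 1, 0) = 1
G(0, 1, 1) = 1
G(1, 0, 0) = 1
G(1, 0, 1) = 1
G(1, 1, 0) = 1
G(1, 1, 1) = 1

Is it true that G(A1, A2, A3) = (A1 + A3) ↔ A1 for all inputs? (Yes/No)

No

Evaluate (A1 + A3) ↔ A1 on each row and compare to G:
  A1=0, A2=0, A3=0: formula gives 1, but G = 0 ✗
Since they disagree at (0,0,0), the expression is not a correct formula for G.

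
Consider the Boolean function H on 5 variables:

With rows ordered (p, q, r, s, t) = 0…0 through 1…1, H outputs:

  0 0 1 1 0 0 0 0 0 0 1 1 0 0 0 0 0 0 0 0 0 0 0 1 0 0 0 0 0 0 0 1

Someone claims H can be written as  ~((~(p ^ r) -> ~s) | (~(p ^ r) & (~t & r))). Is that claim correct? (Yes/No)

Check the formula against H row by row:
  p=0, q=0, r=0, s=0, t=0: formula gives 0, H = 0 ✓
  p=0, q=0, r=0, s=0, t=1: formula gives 0, H = 0 ✓
  p=0, q=0, r=0, s=1, t=0: formula gives 1, H = 1 ✓
  p=0, q=0, r=0, s=1, t=1: formula gives 1, H = 1 ✓
  … (the remaining 28 rows also agree.)
No disagreement on any input; they are logically equivalent.

Yes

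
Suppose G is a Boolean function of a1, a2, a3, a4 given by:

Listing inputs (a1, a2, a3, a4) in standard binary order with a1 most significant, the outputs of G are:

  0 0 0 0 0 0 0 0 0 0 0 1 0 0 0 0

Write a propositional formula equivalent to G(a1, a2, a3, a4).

G is 1 on exactly one input, (1,0,1,1), whose minterm is a1·¬a2·a3·a4. So G is just that conjunction.

G(a1, a2, a3, a4) = ((a1 ∧ ¬a2) ∧ a3) ∧ a4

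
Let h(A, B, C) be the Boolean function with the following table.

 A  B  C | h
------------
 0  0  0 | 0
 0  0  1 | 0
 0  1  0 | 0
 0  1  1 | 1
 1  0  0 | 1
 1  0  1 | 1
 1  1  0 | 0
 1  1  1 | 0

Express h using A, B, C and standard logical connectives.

h(A, B, C) = (((not A and B) and C) or ((A and not B) and not C)) or ((A and not B) and C)

h=1 on 3 inputs: (0,1,1), (1,0,0), (1,0,1). Reading each as a conjunction of literals (¬A·B·C, A·¬B·¬C, A·¬B·C) and taking the OR gives the canonical DNF.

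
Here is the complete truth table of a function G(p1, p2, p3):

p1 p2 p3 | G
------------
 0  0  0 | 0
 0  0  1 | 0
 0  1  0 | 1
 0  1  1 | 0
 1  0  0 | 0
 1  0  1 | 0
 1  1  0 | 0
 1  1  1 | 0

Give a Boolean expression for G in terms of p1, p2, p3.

Only row (0,1,0) gives 1. That row's minterm ¬p1·p2·¬p3 is G directly.

G(p1, p2, p3) = (~p1 & p2) & ~p3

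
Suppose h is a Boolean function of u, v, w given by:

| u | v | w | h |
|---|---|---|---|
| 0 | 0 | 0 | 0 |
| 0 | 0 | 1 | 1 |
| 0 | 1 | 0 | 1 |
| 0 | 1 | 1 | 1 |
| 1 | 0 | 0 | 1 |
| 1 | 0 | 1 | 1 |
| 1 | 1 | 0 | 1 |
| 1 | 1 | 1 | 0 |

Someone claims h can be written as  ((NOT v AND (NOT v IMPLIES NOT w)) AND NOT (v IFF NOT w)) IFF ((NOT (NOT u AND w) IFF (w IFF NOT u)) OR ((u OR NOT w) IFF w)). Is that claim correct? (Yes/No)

Evaluate ((NOT v AND (NOT v IMPLIES NOT w)) AND NOT (v IFF NOT w)) IFF ((NOT (NOT u AND w) IFF (w IFF NOT u)) OR ((u OR NOT w) IFF w)) on each row and compare to h:
  u=0, v=0, w=0: formula gives 0, h = 0 ✓
  u=0, v=0, w=1: formula gives 1, h = 1 ✓
  u=0, v=1, w=0: formula gives 1, h = 1 ✓
  u=0, v=1, w=1: formula gives 1, h = 1 ✓
  u=1, v=0, w=0: formula gives 1, h = 1 ✓
  u=1, v=0, w=1: formula gives 0, but h = 1 ✗
A single disagreement suffices: at (1,0,1) they differ, so the formula does not compute h.

No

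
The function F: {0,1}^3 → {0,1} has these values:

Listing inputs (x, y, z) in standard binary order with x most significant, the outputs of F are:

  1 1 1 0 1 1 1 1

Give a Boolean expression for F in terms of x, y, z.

F(x, y, z) = not ((not x and y) and z)

Only row (0,1,1) gives 0. So F is 1 everywhere except there — the complement of the minterm ¬x·y·z.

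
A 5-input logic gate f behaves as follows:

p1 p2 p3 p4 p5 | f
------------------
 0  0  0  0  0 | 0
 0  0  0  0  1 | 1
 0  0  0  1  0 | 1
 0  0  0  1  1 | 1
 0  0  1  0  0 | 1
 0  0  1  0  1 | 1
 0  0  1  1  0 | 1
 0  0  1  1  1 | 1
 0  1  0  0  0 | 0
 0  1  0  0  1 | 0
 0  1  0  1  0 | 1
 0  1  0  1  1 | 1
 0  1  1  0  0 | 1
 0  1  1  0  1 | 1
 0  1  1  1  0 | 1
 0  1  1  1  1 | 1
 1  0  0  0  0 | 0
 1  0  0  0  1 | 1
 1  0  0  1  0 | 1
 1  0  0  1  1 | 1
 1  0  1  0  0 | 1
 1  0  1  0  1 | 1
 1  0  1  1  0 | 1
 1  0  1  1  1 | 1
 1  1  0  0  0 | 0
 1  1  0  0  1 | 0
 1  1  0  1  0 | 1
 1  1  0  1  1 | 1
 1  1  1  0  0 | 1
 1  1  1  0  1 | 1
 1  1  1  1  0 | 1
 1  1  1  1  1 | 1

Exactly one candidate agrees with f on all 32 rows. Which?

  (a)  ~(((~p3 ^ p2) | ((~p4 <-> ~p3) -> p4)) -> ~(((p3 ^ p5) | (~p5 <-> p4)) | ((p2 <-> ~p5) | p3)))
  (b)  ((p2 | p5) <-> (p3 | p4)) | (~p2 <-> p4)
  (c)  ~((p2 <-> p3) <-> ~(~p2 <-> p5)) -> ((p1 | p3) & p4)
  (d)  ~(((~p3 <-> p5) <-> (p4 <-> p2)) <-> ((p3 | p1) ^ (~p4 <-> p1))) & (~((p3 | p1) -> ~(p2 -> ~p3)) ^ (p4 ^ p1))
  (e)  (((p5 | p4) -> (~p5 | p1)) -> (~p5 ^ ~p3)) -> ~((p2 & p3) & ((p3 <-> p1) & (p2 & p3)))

(b) fails at (0,0,0,0,0): the formula yields 1, f is 0.
(c) fails at (0,0,0,0,0): the formula yields 1, f is 0.
(d) fails at (0,0,0,0,1): the formula yields 0, f is 1.
(e) fails at (0,0,0,0,0): the formula yields 1, f is 0.
(a) is the remaining candidate, and it agrees with f on all 32 inputs.

a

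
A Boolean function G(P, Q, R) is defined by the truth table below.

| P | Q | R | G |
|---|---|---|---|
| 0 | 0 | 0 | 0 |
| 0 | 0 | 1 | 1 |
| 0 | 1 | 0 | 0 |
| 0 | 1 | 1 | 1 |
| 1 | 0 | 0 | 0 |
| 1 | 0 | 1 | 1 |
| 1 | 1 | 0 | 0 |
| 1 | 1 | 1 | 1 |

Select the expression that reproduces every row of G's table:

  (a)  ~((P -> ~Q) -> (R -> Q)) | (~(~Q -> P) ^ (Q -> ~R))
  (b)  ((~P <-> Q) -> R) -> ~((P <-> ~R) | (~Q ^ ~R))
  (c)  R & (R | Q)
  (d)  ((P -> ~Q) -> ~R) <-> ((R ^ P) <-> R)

c

(a): at (0,1,0) it gives 1, but G = 0 — eliminated.
(b): at (0,0,0) it gives 1, but G = 0 — eliminated.
(d): at (0,0,0) it gives 1, but G = 0 — eliminated.
Only (c) survives; checking it on all 8 rows confirms it matches G.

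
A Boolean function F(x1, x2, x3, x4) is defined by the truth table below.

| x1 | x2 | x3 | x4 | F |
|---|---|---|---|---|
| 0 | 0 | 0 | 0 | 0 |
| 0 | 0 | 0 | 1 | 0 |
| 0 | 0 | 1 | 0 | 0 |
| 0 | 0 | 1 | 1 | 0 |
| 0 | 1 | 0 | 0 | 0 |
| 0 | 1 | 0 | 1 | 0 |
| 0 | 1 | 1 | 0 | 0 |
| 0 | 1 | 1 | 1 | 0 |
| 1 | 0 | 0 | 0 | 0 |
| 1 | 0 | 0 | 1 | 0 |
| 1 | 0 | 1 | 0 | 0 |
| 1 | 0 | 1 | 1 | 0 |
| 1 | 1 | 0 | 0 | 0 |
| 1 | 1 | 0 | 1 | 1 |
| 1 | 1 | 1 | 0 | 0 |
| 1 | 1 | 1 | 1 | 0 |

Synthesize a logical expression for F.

F is 1 on exactly one input, (1,1,0,1), whose minterm is x1·x2·¬x3·x4. So F is just that conjunction.

F(x1, x2, x3, x4) = ((x1 · x2) · x3') · x4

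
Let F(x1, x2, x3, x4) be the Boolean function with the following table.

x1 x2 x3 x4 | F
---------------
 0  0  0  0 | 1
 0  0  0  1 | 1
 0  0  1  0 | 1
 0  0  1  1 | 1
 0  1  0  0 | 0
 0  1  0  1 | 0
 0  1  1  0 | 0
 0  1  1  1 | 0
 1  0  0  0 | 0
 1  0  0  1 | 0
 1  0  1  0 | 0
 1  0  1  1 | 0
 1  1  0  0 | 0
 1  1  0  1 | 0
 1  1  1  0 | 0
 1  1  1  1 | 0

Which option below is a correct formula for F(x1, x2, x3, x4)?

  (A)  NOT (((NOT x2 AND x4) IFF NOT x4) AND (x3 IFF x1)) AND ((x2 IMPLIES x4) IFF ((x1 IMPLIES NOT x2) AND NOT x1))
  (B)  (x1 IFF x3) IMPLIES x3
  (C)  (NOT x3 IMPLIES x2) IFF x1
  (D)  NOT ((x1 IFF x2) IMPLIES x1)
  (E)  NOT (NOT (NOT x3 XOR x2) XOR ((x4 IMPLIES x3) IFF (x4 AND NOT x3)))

D

(A) disagrees with F on (0,1,1,1) (formula → 1, table → 0); rule it out.
(B) disagrees with F on (0,0,0,0) (formula → 0, table → 1); rule it out.
(C) disagrees with F on (0,0,1,0) (formula → 0, table → 1); rule it out.
(E) disagrees with F on (0,0,1,0) (formula → 0, table → 1); rule it out.
Only (D) survives; checking it on all 16 rows confirms it matches F.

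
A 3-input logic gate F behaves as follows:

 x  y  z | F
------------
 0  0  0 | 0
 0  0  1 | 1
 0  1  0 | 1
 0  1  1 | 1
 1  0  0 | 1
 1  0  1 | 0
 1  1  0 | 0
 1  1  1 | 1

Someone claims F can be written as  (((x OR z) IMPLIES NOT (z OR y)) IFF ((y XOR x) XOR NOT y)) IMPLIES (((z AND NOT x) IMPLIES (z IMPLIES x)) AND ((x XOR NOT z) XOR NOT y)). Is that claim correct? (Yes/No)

Check the formula against F row by row:
  x=0, y=0, z=0: formula gives 0, F = 0 ✓
  x=0, y=0, z=1: formula gives 1, F = 1 ✓
  x=0, y=1, z=0: formula gives 1, F = 1 ✓
  x=0, y=1, z=1: formula gives 1, F = 1 ✓
  x=1, y=0, z=0: formula gives 1, F = 1 ✓
  … (the remaining 3 rows also agree.)
No disagreement on any input; they are logically equivalent.

Yes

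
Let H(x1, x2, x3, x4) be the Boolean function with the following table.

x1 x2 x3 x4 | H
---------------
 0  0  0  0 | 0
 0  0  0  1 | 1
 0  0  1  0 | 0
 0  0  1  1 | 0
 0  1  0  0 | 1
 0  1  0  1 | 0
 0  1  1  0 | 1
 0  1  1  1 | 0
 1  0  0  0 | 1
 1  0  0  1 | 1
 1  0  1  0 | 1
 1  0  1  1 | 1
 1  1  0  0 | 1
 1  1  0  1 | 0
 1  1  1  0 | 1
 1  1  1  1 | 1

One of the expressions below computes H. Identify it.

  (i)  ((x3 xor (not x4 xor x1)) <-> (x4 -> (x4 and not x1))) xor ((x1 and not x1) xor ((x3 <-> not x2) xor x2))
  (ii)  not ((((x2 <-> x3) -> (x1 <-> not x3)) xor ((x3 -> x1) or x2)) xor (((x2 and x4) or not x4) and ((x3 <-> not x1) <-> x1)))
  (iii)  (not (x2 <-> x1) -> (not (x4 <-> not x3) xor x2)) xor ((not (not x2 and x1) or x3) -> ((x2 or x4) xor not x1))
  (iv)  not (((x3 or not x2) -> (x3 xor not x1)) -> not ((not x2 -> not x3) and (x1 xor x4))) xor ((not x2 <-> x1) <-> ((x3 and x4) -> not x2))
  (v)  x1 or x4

iv

(i) fails at (0,0,0,0): the formula yields 1, H is 0.
(ii) fails at (0,0,0,0): the formula yields 1, H is 0.
(iii) fails at (0,0,1,1): the formula yields 1, H is 0.
(v) fails at (0,0,1,1): the formula yields 1, H is 0.
Only (iv) survives; checking it on all 16 rows confirms it matches H.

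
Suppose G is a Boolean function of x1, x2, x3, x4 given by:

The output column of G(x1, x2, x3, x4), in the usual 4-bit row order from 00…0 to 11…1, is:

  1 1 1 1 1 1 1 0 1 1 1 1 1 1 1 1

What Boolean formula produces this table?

G is 0 on exactly one input, (0,1,1,1), whose minterm is ¬x1·x2·x3·x4. So G is the negation of that single conjunction.

G(x1, x2, x3, x4) = not (((not x1 and x2) and x3) and x4)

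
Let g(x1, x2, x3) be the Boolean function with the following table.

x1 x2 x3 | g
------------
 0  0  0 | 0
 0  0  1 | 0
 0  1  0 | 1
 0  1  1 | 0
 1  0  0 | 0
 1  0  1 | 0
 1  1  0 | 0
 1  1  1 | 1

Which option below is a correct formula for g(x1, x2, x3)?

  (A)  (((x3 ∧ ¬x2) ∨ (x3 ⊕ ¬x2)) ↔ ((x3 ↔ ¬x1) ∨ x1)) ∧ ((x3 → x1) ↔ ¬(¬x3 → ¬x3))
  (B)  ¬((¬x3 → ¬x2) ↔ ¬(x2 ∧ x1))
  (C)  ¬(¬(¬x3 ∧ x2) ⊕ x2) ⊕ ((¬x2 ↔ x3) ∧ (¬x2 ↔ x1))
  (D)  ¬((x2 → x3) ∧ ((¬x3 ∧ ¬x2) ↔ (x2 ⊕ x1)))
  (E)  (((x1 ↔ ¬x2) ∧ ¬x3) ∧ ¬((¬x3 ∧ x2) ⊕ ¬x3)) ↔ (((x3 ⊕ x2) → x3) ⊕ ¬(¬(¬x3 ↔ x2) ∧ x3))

B

(A) disagrees with g on (0,0,1) (formula → 1, table → 0); rule it out.
(C) disagrees with g on (0,1,1) (formula → 1, table → 0); rule it out.
(D) disagrees with g on (0,0,0) (formula → 1, table → 0); rule it out.
(E) disagrees with g on (0,0,0) (formula → 1, table → 0); rule it out.
(B) is the remaining candidate, and it agrees with g on all 8 inputs.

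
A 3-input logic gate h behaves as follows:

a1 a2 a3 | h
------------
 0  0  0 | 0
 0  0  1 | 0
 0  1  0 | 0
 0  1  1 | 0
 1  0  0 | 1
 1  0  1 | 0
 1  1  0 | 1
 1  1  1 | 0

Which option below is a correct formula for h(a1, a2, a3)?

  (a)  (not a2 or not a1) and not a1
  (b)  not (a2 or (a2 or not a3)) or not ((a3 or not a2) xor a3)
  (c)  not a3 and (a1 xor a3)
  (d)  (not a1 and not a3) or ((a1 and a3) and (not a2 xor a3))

c

(a): at (0,0,0) it gives 1, but h = 0 — eliminated.
(b): at (0,0,1) it gives 1, but h = 0 — eliminated.
(d): at (0,0,0) it gives 1, but h = 0 — eliminated.
Only (c) survives; checking it on all 8 rows confirms it matches h.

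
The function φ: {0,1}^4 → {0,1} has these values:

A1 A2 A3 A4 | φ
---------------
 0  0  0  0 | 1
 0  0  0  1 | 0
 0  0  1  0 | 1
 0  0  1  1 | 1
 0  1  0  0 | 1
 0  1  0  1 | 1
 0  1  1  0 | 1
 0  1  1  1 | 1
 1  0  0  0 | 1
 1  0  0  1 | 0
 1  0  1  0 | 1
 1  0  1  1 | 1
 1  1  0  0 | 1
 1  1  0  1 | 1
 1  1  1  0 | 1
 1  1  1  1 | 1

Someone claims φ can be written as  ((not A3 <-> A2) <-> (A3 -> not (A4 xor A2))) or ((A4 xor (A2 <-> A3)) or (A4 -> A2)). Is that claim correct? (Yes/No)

Yes

Test each input against both φ and the formula:
  A1=0, A2=0, A3=0, A4=0: formula gives 1, φ = 1 ✓
  A1=0, A2=0, A3=0, A4=1: formula gives 0, φ = 0 ✓
  A1=0, A2=0, A3=1, A4=0: formula gives 1, φ = 1 ✓
  A1=0, A2=0, A3=1, A4=1: formula gives 1, φ = 1 ✓
  …and likewise for the remaining 12 rows.
Every row agrees, so the formula is equivalent.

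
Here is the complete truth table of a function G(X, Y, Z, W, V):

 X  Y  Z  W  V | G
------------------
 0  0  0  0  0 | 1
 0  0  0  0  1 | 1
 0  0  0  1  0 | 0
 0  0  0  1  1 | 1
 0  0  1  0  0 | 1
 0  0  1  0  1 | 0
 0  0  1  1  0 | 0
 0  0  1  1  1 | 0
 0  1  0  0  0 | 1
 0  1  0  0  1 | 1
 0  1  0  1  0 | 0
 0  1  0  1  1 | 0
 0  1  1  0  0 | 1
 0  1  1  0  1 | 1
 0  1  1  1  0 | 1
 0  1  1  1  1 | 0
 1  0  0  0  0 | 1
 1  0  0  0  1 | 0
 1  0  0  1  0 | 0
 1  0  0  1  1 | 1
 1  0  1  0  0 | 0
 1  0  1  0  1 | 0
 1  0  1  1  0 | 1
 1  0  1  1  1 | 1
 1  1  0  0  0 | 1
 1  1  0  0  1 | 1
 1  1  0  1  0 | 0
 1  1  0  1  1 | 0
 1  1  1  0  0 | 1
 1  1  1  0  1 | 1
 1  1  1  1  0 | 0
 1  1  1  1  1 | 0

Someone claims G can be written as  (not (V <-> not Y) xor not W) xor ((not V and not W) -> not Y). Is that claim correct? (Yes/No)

No

Evaluate (not (V <-> not Y) xor not W) xor ((not V and not W) -> not Y) on each row and compare to G:
  X=0, Y=0, Z=0, W=0, V=0: formula gives 1, G = 1 ✓
  X=0, Y=0, Z=0, W=0, V=1: formula gives 0, but G = 1 ✗
A single disagreement suffices: at (0,0,0,0,1) they differ, so the formula does not compute G.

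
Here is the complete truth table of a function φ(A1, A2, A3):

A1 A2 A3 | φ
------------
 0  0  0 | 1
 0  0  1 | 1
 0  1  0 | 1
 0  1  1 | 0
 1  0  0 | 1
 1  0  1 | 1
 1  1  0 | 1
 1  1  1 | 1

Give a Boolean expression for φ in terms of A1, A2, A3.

Only row (0,1,1) gives 0. So φ is 1 everywhere except there — the complement of the minterm ¬A1·A2·A3.

φ(A1, A2, A3) = NOT ((NOT A1 AND A2) AND A3)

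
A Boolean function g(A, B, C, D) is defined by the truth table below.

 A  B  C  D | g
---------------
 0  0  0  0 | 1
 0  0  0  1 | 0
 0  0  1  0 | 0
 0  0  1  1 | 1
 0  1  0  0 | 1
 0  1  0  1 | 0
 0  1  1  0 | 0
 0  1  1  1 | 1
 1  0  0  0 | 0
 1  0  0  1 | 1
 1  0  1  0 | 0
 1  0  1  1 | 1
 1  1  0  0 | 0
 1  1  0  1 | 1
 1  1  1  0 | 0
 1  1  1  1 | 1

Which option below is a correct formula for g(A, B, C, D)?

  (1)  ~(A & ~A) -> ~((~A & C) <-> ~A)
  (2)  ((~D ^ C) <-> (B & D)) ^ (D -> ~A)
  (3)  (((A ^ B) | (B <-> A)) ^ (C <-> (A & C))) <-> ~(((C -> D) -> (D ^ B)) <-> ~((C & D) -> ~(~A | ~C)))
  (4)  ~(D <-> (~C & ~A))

4

(1): at (0,0,0,1) it gives 1, but g = 0 — eliminated.
(2): at (0,1,0,1) it gives 1, but g = 0 — eliminated.
(3): at (0,0,1,0) it gives 1, but g = 0 — eliminated.
(4) is the remaining candidate, and it agrees with g on all 16 inputs.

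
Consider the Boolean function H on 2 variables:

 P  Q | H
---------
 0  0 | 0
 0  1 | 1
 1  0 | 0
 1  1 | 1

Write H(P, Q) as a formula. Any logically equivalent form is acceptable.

The output simply equals Q.

H(P, Q) = Q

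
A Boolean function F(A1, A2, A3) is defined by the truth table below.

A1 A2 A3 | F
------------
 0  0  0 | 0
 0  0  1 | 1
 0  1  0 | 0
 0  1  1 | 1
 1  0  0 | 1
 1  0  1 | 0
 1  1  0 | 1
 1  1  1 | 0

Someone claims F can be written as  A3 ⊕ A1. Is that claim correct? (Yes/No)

Yes

Test each input against both F and the formula:
  A1=0, A2=0, A3=0: formula gives 0, F = 0 ✓
  A1=0, A2=0, A3=1: formula gives 1, F = 1 ✓
  A1=0, A2=1, A3=0: formula gives 0, F = 0 ✓
  A1=0, A2=1, A3=1: formula gives 1, F = 1 ✓
  A1=1, A2=0, A3=0: formula gives 1, F = 1 ✓
  … (the remaining 3 rows also agree.)
Every row agrees, so the formula is equivalent.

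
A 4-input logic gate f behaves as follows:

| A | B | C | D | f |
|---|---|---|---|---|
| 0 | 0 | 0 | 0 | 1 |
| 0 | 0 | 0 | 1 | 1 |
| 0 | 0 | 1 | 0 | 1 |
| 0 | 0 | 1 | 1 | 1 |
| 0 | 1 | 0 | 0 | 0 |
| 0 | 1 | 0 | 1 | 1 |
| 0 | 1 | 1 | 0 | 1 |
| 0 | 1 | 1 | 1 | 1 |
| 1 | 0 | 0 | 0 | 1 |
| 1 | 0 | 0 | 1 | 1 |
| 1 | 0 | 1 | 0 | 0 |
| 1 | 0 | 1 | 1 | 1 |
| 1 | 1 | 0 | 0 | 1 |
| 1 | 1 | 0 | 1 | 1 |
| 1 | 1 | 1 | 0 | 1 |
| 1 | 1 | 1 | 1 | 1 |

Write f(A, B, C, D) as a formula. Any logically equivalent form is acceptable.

f(A, B, C, D) = ~((((~A & B) & ~C) & ~D) | (((A & ~B) & C) & ~D))

f is 0 on only 2 rows — (0,1,0,0), (1,0,1,0). Writing each as a minterm (¬A·B·¬C·¬D, A·¬B·C·¬D) and OR-ing them characterizes exactly where f=0, so f is the negation of that disjunction.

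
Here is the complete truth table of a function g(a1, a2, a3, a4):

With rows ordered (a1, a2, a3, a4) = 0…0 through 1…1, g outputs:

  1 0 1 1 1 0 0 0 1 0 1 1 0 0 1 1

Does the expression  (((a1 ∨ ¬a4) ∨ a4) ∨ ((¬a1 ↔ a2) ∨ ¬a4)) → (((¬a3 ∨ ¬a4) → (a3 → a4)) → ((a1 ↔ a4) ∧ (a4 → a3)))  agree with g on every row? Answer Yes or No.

Evaluate (((a1 ∨ ¬a4) ∨ a4) ∨ ((¬a1 ↔ a2) ∨ ¬a4)) → (((¬a3 ∨ ¬a4) → (a3 → a4)) → ((a1 ↔ a4) ∧ (a4 → a3))) on each row and compare to g:
  a1=0, a2=0, a3=0, a4=0: formula gives 1, g = 1 ✓
  a1=0, a2=0, a3=0, a4=1: formula gives 0, g = 0 ✓
  a1=0, a2=0, a3=1, a4=0: formula gives 1, g = 1 ✓
  a1=0, a2=0, a3=1, a4=1: formula gives 0, but g = 1 ✗
A single disagreement suffices: at (0,0,1,1) they differ, so the formula does not compute g.

No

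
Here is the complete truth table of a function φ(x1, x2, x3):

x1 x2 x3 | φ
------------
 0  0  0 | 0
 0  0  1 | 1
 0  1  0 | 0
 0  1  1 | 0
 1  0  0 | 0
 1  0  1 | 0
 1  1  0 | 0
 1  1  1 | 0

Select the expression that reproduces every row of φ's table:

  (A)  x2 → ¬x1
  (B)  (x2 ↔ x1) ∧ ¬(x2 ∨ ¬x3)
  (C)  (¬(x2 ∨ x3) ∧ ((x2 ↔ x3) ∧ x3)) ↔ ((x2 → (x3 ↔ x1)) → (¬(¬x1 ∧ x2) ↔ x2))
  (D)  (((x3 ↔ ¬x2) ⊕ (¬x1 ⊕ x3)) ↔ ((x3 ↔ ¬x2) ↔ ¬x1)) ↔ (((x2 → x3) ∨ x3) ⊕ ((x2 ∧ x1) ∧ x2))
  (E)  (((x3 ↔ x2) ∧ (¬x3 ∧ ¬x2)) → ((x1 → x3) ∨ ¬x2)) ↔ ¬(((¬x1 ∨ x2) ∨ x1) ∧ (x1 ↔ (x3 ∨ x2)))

B

(A) disagrees with φ on (0,0,0) (formula → 1, table → 0); rule it out.
(C) disagrees with φ on (0,0,0) (formula → 1, table → 0); rule it out.
(D) disagrees with φ on (0,1,0) (formula → 1, table → 0); rule it out.
(E) disagrees with φ on (0,1,0) (formula → 1, table → 0); rule it out.
That leaves (B). Evaluating it on every row reproduces the table of φ exactly.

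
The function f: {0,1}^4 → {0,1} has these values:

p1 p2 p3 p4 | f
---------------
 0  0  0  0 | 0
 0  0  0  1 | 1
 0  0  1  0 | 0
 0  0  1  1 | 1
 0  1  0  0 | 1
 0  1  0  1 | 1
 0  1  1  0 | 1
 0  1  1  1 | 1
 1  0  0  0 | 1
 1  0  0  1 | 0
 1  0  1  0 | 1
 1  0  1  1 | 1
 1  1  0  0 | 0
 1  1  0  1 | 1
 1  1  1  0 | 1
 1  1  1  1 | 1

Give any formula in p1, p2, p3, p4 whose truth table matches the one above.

There are just 4 zero rows: (0,0,0,0), (0,0,1,0), (1,0,0,1), (1,1,0,0). Their minterms are ¬p1·¬p2·¬p3·¬p4, ¬p1·¬p2·p3·¬p4, p1·¬p2·¬p3·p4, p1·p2·¬p3·¬p4; the OR of those covers precisely the 0-outputs, and negating it yields f.

f(p1, p2, p3, p4) = ¬((((((¬p1 ∧ ¬p2) ∧ ¬p3) ∧ ¬p4) ∨ (((¬p1 ∧ ¬p2) ∧ p3) ∧ ¬p4)) ∨ (((p1 ∧ ¬p2) ∧ ¬p3) ∧ p4)) ∨ (((p1 ∧ p2) ∧ ¬p3) ∧ ¬p4))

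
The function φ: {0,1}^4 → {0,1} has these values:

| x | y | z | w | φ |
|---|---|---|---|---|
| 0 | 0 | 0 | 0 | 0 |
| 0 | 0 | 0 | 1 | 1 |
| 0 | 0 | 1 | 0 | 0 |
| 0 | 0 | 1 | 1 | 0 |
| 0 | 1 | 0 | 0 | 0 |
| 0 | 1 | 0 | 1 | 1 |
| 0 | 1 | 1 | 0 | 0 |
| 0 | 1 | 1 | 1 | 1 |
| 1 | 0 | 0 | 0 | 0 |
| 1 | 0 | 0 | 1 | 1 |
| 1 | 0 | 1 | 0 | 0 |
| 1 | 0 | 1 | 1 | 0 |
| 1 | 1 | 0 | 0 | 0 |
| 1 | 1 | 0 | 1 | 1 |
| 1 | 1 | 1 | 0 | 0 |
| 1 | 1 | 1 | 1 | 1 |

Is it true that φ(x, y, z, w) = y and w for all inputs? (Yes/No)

Test each input against both φ and the formula:
  x=0, y=0, z=0, w=0: formula gives 0, φ = 0 ✓
  x=0, y=0, z=0, w=1: formula gives 0, but φ = 1 ✗
A single disagreement suffices: at (0,0,0,1) they differ, so the formula does not compute φ.

No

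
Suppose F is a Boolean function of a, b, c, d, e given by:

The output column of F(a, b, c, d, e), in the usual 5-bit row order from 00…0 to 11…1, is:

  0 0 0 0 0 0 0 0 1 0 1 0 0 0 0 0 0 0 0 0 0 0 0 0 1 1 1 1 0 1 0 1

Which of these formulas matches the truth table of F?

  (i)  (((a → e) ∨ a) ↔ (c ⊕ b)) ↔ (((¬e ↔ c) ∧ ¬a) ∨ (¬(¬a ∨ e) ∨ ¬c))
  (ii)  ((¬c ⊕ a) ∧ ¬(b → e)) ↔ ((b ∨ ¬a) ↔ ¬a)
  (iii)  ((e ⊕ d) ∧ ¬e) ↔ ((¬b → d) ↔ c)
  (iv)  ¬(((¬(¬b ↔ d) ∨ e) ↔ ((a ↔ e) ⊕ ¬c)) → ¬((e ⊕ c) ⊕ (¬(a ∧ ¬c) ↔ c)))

ii

(i): at (0,0,1,0,0) it gives 1, but F = 0 — eliminated.
(iii): at (0,0,0,1,1) it gives 1, but F = 0 — eliminated.
(iv): at (0,0,0,0,1) it gives 1, but F = 0 — eliminated.
That leaves (ii). Evaluating it on every row reproduces the table of F exactly.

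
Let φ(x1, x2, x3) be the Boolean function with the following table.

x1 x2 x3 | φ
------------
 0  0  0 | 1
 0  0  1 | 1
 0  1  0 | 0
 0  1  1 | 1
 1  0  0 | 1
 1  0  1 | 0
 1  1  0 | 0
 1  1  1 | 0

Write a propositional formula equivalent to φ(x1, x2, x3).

φ=1 on 4 inputs: (0,0,0), (0,0,1), (0,1,1), (1,0,0). Reading each as a conjunction of literals (¬x1·¬x2·¬x3, ¬x1·¬x2·x3, ¬x1·x2·x3, x1·¬x2·¬x3) and taking the OR gives the canonical DNF.

φ(x1, x2, x3) = ((((x1' · x2') · x3') + ((x1' · x2') · x3)) + ((x1' · x2) · x3)) + ((x1 · x2') · x3')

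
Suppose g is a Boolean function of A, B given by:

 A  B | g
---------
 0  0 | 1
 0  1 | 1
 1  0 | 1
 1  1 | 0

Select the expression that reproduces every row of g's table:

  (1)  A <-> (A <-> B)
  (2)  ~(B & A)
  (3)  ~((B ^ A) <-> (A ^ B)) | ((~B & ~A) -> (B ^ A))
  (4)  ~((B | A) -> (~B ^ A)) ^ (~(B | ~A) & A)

(1) fails at (0,0): the formula yields 0, g is 1.
(3) fails at (0,0): the formula yields 0, g is 1.
(4) fails at (0,0): the formula yields 0, g is 1.
That leaves (2). Evaluating it on every row reproduces the table of g exactly.

2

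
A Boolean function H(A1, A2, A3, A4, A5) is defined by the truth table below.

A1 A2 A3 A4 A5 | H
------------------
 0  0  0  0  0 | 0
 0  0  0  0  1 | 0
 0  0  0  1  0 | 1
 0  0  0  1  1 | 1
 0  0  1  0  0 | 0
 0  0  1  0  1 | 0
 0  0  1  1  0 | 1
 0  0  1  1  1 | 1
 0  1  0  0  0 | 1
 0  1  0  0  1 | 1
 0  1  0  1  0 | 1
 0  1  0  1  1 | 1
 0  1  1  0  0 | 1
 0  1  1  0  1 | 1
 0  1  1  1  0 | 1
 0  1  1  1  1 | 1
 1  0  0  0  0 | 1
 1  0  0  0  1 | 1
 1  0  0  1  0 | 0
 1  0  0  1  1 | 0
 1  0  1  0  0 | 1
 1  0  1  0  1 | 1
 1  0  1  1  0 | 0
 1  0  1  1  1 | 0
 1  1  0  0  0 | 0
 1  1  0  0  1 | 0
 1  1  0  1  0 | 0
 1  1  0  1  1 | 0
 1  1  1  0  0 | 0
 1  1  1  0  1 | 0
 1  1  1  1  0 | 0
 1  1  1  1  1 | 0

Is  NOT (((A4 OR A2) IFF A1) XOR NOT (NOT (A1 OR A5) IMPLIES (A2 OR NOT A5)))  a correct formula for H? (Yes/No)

Yes

Evaluate NOT (((A4 OR A2) IFF A1) XOR NOT (NOT (A1 OR A5) IMPLIES (A2 OR NOT A5))) on each row and compare to H:
  A1=0, A2=0, A3=0, A4=0, A5=0: formula gives 0, H = 0 ✓
  A1=0, A2=0, A3=0, A4=0, A5=1: formula gives 0, H = 0 ✓
  A1=0, A2=0, A3=0, A4=1, A5=0: formula gives 1, H = 1 ✓
  A1=0, A2=0, A3=0, A4=1, A5=1: formula gives 1, H = 1 ✓
  … (the remaining 28 rows also agree.)
All 32 rows match — the expression computes H exactly.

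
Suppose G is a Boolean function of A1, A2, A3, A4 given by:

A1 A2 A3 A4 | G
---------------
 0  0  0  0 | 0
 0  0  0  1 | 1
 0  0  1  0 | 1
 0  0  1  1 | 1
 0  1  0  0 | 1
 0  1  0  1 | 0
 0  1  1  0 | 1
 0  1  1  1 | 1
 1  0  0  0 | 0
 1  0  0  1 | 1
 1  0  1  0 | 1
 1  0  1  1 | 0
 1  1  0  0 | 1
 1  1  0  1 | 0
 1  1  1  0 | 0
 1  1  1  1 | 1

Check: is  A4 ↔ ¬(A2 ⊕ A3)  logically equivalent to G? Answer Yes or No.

No

Check the formula against G row by row:
  A1=0, A2=0, A3=0, A4=0: formula gives 0, G = 0 ✓
  A1=0, A2=0, A3=0, A4=1: formula gives 1, G = 1 ✓
  A1=0, A2=0, A3=1, A4=0: formula gives 1, G = 1 ✓
  A1=0, A2=0, A3=1, A4=1: formula gives 0, but G = 1 ✗
Row (0,0,1,1) is a counterexample, so the formula is not equivalent to G.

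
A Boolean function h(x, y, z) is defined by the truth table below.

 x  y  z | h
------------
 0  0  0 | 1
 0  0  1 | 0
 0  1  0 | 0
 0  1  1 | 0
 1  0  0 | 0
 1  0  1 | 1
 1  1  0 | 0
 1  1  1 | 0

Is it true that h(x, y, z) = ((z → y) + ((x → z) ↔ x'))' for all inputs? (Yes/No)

Evaluate ((z → y) + ((x → z) ↔ x'))' on each row and compare to h:
  x=0, y=0, z=0: formula gives 0, but h = 1 ✗
Since they disagree at (0,0,0), the expression is not a correct formula for h.

No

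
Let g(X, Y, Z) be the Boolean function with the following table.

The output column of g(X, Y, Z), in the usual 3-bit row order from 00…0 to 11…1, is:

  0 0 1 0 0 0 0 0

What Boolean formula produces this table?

Only row (0,1,0) gives 1. That row's minterm ¬X·Y·¬Z is g directly.

g(X, Y, Z) = (NOT X AND Y) AND NOT Z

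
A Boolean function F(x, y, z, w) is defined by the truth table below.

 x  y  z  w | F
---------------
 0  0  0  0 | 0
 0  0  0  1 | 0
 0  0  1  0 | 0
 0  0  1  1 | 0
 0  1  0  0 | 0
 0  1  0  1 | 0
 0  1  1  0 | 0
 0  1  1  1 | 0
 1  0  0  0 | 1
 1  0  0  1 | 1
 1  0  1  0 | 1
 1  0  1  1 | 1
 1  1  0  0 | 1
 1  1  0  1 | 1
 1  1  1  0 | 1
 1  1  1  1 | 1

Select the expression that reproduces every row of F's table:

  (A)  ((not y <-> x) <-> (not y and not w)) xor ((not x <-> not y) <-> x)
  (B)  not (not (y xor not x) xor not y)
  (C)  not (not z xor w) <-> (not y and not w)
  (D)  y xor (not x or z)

B

(A): at (0,0,0,1) it gives 1, but F = 0 — eliminated.
(C): at (0,0,1,0) it gives 1, but F = 0 — eliminated.
(D): at (0,0,0,0) it gives 1, but F = 0 — eliminated.
That leaves (B). Evaluating it on every row reproduces the table of F exactly.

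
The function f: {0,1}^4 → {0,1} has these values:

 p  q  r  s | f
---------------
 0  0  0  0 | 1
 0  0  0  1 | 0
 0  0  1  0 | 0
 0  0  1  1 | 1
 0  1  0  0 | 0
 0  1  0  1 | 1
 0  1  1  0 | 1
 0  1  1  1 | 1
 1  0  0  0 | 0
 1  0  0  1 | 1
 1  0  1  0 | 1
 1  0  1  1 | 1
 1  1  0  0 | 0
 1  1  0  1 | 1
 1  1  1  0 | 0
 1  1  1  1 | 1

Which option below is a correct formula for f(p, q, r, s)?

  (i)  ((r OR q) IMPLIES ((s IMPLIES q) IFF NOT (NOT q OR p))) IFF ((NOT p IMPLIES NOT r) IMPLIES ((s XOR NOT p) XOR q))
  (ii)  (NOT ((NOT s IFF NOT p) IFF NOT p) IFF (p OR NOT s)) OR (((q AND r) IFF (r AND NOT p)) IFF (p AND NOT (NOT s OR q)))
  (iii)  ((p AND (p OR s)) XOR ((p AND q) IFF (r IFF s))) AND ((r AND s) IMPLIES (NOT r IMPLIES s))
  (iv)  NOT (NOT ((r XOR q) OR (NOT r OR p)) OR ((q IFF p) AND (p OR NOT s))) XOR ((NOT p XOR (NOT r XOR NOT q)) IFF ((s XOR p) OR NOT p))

(ii) disagrees with f on (0,0,0,0) (formula → 0, table → 1); rule it out.
(iii) disagrees with f on (0,0,0,0) (formula → 0, table → 1); rule it out.
(iv) disagrees with f on (0,1,0,0) (formula → 1, table → 0); rule it out.
(i) is the remaining candidate, and it agrees with f on all 16 inputs.

i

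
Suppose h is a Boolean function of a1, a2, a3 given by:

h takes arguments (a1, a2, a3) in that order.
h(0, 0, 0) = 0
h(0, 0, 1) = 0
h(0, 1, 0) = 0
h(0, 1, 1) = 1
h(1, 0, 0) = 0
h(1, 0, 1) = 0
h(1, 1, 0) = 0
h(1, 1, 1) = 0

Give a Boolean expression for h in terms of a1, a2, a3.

Only row (0,1,1) gives 1. That row's minterm ¬a1·a2·a3 is h directly.

h(a1, a2, a3) = (¬a1 ∧ a2) ∧ a3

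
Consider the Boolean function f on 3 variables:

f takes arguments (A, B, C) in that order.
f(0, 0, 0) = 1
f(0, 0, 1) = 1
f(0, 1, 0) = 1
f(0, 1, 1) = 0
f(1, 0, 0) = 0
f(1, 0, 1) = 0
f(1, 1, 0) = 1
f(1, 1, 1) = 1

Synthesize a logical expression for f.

f(A, B, C) = not ((((not A and B) and C) or ((A and not B) and not C)) or ((A and not B) and C))

The 0-rows are (0,1,1), (1,0,0), (1,0,1). Take each as a conjunction (¬A·B·C, A·¬B·¬C, A·¬B·C), form their disjunction, and complement — that gives a formula that is 1 everywhere f is.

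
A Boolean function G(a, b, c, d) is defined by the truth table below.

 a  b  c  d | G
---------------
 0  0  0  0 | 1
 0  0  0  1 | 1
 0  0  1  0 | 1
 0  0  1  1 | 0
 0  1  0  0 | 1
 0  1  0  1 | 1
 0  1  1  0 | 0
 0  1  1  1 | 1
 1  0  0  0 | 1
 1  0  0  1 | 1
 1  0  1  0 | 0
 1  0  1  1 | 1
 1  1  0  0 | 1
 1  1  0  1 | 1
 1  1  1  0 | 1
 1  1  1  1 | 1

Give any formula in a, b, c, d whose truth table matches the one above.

There are just 3 zero rows: (0,0,1,1), (0,1,1,0), (1,0,1,0). Their minterms are ¬a·¬b·c·d, ¬a·b·c·¬d, a·¬b·c·¬d; the OR of those covers precisely the 0-outputs, and negating it yields G.

G(a, b, c, d) = NOT (((((NOT a AND NOT b) AND c) AND d) OR (((NOT a AND b) AND c) AND NOT d)) OR (((a AND NOT b) AND c) AND NOT d))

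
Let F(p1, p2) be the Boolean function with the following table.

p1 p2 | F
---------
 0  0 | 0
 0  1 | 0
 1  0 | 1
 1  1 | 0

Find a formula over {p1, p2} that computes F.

F is 1 on exactly one input, (1,0), whose minterm is p1·¬p2. So F is just that conjunction.

F(p1, p2) = p1 & ~p2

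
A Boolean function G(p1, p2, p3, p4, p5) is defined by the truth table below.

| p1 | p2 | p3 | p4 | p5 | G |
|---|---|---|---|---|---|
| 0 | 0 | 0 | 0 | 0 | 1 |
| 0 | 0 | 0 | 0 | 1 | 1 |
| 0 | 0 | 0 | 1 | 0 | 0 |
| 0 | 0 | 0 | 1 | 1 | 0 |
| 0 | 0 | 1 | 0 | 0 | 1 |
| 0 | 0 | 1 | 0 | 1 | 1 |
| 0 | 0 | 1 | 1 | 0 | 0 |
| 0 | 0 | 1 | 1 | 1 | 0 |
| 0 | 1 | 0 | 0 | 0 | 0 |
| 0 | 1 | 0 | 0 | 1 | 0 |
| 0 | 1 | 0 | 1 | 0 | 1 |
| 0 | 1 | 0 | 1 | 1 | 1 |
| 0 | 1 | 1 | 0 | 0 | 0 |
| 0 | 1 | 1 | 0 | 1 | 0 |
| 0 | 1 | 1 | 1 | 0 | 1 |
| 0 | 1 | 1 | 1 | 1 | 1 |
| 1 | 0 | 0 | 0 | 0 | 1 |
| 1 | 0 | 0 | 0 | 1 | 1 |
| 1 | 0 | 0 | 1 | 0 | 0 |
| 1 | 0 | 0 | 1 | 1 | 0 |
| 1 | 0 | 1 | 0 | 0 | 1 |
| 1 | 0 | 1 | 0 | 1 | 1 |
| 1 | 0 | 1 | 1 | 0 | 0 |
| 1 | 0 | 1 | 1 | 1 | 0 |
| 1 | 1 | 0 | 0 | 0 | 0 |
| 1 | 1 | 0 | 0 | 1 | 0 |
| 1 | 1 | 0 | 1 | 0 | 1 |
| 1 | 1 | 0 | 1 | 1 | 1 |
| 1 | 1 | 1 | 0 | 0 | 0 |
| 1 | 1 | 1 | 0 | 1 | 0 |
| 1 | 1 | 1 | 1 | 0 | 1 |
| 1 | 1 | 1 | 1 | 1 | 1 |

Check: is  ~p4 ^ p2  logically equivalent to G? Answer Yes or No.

Evaluate ~p4 ^ p2 on each row and compare to G:
  p1=0, p2=0, p3=0, p4=0, p5=0: formula gives 1, G = 1 ✓
  p1=0, p2=0, p3=0, p4=0, p5=1: formula gives 1, G = 1 ✓
  p1=0, p2=0, p3=0, p4=1, p5=0: formula gives 0, G = 0 ✓
  p1=0, p2=0, p3=0, p4=1, p5=1: formula gives 0, G = 0 ✓
  …and likewise for the remaining 28 rows.
All 32 rows match — the expression computes G exactly.

Yes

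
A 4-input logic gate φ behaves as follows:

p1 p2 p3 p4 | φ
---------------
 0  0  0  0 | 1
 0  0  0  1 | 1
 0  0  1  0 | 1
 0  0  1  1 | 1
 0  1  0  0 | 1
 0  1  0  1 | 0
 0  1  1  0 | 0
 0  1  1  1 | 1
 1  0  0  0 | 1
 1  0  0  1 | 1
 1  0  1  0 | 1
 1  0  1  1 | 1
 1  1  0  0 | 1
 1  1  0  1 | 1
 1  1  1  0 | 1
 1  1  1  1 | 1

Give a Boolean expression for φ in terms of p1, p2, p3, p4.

The 0-rows are (0,1,0,1), (0,1,1,0). Take each as a conjunction (¬p1·p2·¬p3·p4, ¬p1·p2·p3·¬p4), form their disjunction, and complement — that gives a formula that is 1 everywhere φ is.

φ(p1, p2, p3, p4) = ~((((~p1 & p2) & ~p3) & p4) | (((~p1 & p2) & p3) & ~p4))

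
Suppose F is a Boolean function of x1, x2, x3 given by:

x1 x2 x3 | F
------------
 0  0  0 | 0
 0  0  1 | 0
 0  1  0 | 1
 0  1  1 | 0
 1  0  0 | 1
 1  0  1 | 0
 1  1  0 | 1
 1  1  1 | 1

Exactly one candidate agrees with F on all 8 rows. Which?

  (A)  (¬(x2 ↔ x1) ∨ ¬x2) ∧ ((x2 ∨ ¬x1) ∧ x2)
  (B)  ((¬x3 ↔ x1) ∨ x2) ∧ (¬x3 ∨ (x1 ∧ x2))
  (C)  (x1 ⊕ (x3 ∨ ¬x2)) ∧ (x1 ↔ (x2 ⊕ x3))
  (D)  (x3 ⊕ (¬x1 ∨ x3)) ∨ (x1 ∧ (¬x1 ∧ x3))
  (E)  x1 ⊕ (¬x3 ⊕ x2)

(A) fails at (0,1,1): the formula yields 1, F is 0.
(C) fails at (0,0,0): the formula yields 1, F is 0.
(D) fails at (0,0,0): the formula yields 1, F is 0.
(E) fails at (0,0,0): the formula yields 1, F is 0.
Only (B) survives; checking it on all 8 rows confirms it matches F.

B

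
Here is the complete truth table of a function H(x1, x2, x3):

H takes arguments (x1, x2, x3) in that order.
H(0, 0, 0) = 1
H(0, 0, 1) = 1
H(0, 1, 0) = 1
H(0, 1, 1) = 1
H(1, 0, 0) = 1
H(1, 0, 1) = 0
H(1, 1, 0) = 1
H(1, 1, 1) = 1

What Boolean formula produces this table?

H is 0 on exactly one input, (1,0,1), whose minterm is x1·¬x2·x3. So H is the negation of that single conjunction.

H(x1, x2, x3) = NOT ((x1 AND NOT x2) AND x3)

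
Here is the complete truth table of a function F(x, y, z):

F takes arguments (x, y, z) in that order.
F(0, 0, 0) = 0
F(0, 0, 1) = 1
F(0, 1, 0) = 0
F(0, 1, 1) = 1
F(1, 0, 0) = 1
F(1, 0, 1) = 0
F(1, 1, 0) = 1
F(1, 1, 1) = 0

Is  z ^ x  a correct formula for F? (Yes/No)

Evaluate z ^ x on each row and compare to F:
  x=0, y=0, z=0: formula gives 0, F = 0 ✓
  x=0, y=0, z=1: formula gives 1, F = 1 ✓
  x=0, y=1, z=0: formula gives 0, F = 0 ✓
  x=0, y=1, z=1: formula gives 1, F = 1 ✓
  x=1, y=0, z=0: formula gives 1, F = 1 ✓
  …and likewise for the remaining 3 rows.
No disagreement on any input; they are logically equivalent.

Yes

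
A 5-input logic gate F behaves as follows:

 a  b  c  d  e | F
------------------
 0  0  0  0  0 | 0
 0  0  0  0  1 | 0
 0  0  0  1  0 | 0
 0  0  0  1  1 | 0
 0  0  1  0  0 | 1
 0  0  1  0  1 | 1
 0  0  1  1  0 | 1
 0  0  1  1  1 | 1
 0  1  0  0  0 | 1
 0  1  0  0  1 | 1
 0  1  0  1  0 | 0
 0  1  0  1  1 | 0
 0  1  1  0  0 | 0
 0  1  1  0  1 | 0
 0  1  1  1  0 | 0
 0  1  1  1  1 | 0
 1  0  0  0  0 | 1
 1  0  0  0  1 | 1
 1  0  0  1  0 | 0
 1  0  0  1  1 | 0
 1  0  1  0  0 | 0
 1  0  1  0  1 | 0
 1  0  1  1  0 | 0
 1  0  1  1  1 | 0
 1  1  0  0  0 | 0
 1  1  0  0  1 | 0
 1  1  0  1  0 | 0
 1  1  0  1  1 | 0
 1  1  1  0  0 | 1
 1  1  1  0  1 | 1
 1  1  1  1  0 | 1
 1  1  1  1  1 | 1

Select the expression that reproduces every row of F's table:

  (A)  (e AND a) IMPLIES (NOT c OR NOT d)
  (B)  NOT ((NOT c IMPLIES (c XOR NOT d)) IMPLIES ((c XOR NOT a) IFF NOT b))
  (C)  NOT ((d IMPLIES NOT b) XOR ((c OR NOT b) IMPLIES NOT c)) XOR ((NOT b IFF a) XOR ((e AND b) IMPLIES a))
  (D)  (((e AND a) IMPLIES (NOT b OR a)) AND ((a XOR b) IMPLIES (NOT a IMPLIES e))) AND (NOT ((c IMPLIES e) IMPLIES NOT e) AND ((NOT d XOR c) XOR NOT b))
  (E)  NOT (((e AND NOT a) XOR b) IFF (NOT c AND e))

B

(A) fails at (0,0,0,0,0): the formula yields 1, F is 0.
(C) fails at (0,1,0,0,1): the formula yields 0, F is 1.
(D) fails at (0,0,0,1,1): the formula yields 1, F is 0.
(E) fails at (0,0,1,0,0): the formula yields 0, F is 1.
(B) is the remaining candidate, and it agrees with F on all 32 inputs.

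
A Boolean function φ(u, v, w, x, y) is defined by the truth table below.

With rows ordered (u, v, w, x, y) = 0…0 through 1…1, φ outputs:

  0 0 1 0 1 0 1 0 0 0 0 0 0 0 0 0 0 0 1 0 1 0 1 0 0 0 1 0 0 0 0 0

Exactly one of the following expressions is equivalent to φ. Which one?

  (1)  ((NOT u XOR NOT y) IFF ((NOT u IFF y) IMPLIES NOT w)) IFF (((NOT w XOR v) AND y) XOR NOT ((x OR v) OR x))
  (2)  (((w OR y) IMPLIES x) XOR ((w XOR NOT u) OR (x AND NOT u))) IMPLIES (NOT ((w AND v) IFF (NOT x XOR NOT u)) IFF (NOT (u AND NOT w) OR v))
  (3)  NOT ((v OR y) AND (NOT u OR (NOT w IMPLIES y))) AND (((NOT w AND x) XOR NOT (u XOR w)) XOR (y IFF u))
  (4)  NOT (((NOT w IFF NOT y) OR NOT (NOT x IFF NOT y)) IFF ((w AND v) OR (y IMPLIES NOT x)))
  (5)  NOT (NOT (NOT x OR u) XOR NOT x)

(1) fails at (0,0,0,1,1): the formula yields 1, φ is 0.
(2) fails at (0,0,0,0,0): the formula yields 1, φ is 0.
(4) fails at (0,0,0,1,0): the formula yields 0, φ is 1.
(5) fails at (0,0,0,1,0): the formula yields 0, φ is 1.
(3) is the remaining candidate, and it agrees with φ on all 32 inputs.

3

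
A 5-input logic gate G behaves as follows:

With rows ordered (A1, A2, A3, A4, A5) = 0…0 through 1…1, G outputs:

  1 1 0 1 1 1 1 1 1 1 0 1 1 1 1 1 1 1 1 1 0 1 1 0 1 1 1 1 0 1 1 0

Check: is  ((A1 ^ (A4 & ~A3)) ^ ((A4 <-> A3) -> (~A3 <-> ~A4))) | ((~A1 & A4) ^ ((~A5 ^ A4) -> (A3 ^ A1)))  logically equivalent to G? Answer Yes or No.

Yes

Test each input against both G and the formula:
  A1=0, A2=0, A3=0, A4=0, A5=0: formula gives 1, G = 1 ✓
  A1=0, A2=0, A3=0, A4=0, A5=1: formula gives 1, G = 1 ✓
  A1=0, A2=0, A3=0, A4=1, A5=0: formula gives 0, G = 0 ✓
  A1=0, A2=0, A3=0, A4=1, A5=1: formula gives 1, G = 1 ✓
  …and likewise for the remaining 28 rows.
Every row agrees, so the formula is equivalent.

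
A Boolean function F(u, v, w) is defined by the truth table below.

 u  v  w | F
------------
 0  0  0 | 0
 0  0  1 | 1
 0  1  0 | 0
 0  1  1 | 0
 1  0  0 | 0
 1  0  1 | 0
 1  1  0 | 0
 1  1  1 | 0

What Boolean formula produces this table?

Only row (0,0,1) gives 1. That row's minterm ¬u·¬v·w is F directly.

F(u, v, w) = (NOT u AND NOT v) AND w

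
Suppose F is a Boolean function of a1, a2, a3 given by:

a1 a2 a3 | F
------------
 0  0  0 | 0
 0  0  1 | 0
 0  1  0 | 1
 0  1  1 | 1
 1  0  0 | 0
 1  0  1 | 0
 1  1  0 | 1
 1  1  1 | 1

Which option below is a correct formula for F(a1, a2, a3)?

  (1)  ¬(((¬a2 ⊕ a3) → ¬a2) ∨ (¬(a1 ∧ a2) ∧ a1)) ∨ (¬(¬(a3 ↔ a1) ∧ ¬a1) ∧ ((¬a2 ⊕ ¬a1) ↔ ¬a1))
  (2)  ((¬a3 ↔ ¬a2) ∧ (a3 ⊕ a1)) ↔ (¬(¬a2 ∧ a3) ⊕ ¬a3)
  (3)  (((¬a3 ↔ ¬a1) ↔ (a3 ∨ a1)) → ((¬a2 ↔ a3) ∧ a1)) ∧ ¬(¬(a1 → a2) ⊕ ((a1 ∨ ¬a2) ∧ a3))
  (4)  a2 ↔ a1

(2) fails at (0,0,0): the formula yields 1, F is 0.
(3) fails at (0,0,0): the formula yields 1, F is 0.
(4) fails at (0,0,0): the formula yields 1, F is 0.
(1) is the remaining candidate, and it agrees with F on all 8 inputs.

1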